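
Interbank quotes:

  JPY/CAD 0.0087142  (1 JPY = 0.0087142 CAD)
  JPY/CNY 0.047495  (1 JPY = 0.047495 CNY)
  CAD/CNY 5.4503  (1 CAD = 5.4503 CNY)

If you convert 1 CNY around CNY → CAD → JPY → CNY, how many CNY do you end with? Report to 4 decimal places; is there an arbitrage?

1.0000 (no arbitrage)

Around CNY → CAD → JPY → CNY: 1 ÷ 5.4503 ÷ 0.0087142 × 0.047495 = 1.000000
Product ≈ 1 (deviation 0.000%, within rounding noise).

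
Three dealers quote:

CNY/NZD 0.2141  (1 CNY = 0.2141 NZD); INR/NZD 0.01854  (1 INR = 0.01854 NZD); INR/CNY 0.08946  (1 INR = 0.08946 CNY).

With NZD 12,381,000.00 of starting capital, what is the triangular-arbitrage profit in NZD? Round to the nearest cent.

Profitable loop is NZD → INR → CNY → NZD:
NZD 12,381,000.00 ÷ 0.01854 = INR 667,799,352.75
INR 667,799,352.75 × 0.08946 = CNY 59,741,330.10
CNY 59,741,330.10 × 0.2141 = NZD 12,790,618.77
Profit = NZD 12,790,618.77 − NZD 12,381,000.00

Profit: NZD 409,618.77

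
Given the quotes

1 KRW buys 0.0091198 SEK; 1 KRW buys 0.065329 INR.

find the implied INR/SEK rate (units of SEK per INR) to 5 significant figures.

1 INR ÷ 0.065329 = 15.3071 KRW
15.3071 KRW × 0.0091198 = 0.139598 SEK

INR/SEK = 0.13960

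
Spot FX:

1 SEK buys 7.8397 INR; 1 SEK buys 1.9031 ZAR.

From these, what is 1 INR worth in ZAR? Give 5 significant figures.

1 INR ÷ 7.8397 = 0.127556 SEK
0.127556 SEK × 1.9031 = 0.242752 ZAR

INR/ZAR = 0.24275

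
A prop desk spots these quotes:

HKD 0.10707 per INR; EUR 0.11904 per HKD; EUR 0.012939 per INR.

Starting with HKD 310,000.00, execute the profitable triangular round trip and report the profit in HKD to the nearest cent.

Profitable loop is HKD → INR → EUR → HKD:
HKD 310,000.00 ÷ 0.10707 = INR 2,895,302.14
INR 2,895,302.14 × 0.012939 = EUR 37,462.31
EUR 37,462.31 ÷ 0.11904 = HKD 314,703.58
Profit = HKD 314,703.58 − HKD 310,000.00

Profit: HKD 4,703.58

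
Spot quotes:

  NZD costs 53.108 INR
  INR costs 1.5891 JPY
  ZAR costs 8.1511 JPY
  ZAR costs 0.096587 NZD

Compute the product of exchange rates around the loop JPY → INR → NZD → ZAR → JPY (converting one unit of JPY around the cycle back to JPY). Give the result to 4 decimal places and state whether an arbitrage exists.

Around JPY → INR → NZD → ZAR → JPY: 1 ÷ 1.5891 ÷ 53.108 ÷ 0.096587 × 8.1511 = 0.999969
Product ≈ 1 (deviation 0.003%, within rounding noise).

1.0000 (no arbitrage)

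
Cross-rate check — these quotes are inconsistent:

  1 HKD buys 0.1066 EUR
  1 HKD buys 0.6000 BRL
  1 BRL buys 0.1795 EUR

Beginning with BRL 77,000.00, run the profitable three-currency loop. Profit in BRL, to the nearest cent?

Profit: BRL 794.56

Profitable loop is BRL → EUR → HKD → BRL:
BRL 77,000.00 × 0.1795 = EUR 13,821.50
EUR 13,821.50 ÷ 0.1066 = HKD 129,657.60
HKD 129,657.60 × 0.6000 = BRL 77,794.56
Profit = BRL 77,794.56 − BRL 77,000.00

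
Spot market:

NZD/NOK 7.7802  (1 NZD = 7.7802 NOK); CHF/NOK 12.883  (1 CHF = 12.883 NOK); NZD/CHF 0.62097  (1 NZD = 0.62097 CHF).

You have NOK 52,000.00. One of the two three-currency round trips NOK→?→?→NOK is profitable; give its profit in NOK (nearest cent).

Profit: NOK 1,468.77

Profitable loop is NOK → NZD → CHF → NOK:
NOK 52,000.00 ÷ 7.7802 = NZD 6,683.63
NZD 6,683.63 × 0.62097 = CHF 4,150.34
CHF 4,150.34 × 12.883 = NOK 53,468.77
Profit = NOK 53,468.77 − NOK 52,000.00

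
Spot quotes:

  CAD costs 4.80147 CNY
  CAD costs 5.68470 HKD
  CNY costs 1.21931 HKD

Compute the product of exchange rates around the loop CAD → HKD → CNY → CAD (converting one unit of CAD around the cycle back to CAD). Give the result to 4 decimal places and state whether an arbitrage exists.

0.9710 (arbitrage exists)

Around CAD → HKD → CNY → CAD: 1 × 5.68470 ÷ 1.21931 ÷ 4.80147 = 0.971000
Product < 1; profitable direction is CAD → CNY → HKD → CAD.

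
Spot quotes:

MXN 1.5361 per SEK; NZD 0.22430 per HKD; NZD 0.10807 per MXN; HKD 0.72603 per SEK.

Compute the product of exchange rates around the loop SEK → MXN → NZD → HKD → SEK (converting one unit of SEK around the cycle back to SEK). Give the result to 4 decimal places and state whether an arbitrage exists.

Around SEK → MXN → NZD → HKD → SEK: 1 × 1.5361 × 0.10807 ÷ 0.22430 ÷ 0.72603 = 1.019391
Product > 1; profitable direction is SEK → MXN → NZD → HKD → SEK.

1.0194 (arbitrage exists)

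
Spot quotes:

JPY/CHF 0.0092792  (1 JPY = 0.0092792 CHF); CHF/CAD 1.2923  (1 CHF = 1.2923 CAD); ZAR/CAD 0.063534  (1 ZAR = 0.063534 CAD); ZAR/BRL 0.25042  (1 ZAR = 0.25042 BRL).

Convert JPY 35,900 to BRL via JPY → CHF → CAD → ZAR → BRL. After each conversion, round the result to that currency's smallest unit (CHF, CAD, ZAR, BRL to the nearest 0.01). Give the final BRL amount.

JPY 35,900 × 0.0092792 = CHF 333.12
CHF 333.12 × 1.2923 = CAD 430.49
CAD 430.49 ÷ 0.063534 = ZAR 6,775.74
ZAR 6,775.74 × 0.25042 = BRL 1,696.78

BRL 1,696.78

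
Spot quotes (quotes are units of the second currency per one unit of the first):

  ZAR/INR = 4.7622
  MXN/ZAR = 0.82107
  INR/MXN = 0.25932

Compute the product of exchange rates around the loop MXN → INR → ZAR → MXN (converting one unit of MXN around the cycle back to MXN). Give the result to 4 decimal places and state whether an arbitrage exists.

Around MXN → INR → ZAR → MXN: 1 ÷ 0.25932 ÷ 4.7622 ÷ 0.82107 = 0.986225
Product < 1; profitable direction is MXN → ZAR → INR → MXN.

0.9862 (arbitrage exists)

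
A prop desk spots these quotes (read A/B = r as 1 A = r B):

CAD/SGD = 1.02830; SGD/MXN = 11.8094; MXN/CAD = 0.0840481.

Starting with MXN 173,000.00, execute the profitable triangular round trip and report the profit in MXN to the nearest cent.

Profitable loop is MXN → CAD → SGD → MXN:
MXN 173,000.00 × 0.0840481 = CAD 14,540.32
CAD 14,540.32 × 1.02830 = SGD 14,951.81
SGD 14,951.81 × 11.8094 = MXN 176,571.93
Profit = MXN 176,571.93 − MXN 173,000.00

Profit: MXN 3,571.93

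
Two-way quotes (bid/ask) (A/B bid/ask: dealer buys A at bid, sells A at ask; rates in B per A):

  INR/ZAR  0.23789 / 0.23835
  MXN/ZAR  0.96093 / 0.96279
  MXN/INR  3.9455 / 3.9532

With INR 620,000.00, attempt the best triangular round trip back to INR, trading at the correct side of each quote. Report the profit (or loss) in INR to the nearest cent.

Best loop INR → MXN → ZAR → INR:
INR 620,000.00 ÷ 3.9532 (buy MXN at ask) = MXN 156,834.97
MXN 156,834.97 × 0.96093 (sell MXN at bid) = ZAR 150,707.43
ZAR 150,707.43 ÷ 0.23835 (buy INR at ask) = INR 632,294.64

Net profit: INR 12,294.64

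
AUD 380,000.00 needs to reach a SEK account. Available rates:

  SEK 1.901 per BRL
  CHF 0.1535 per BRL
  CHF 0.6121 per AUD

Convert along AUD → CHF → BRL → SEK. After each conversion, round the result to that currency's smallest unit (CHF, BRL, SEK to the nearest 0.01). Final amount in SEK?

SEK 2,880,578.49

AUD 380,000.00 × 0.6121 = CHF 232,598.00
CHF 232,598.00 ÷ 0.1535 = BRL 1,515,296.42
BRL 1,515,296.42 × 1.901 = SEK 2,880,578.49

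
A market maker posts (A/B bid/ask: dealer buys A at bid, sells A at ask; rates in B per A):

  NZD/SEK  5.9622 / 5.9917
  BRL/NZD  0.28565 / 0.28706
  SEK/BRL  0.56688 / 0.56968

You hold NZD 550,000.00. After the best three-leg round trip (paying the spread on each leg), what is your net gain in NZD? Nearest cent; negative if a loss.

Net profit: NZD 11,318.01

Best loop NZD → BRL → SEK → NZD:
NZD 550,000.00 ÷ 0.28706 (buy BRL at ask) = BRL 1,915,975.75
BRL 1,915,975.75 ÷ 0.56968 (buy SEK at ask) = SEK 3,363,249.11
SEK 3,363,249.11 ÷ 5.9917 (buy NZD at ask) = NZD 561,318.01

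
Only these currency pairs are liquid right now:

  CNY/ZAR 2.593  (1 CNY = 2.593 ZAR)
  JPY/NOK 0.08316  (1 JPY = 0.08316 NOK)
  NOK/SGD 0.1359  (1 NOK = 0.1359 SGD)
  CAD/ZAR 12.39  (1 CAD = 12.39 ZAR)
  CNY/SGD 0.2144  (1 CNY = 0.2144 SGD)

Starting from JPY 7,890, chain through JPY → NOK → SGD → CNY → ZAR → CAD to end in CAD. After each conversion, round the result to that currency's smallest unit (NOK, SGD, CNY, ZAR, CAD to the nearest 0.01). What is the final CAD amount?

CAD 87.04

JPY 7,890 × 0.08316 = NOK 656.13
NOK 656.13 × 0.1359 = SGD 89.17
SGD 89.17 ÷ 0.2144 = CNY 415.90
CNY 415.90 × 2.593 = ZAR 1,078.43
ZAR 1,078.43 ÷ 12.39 = CAD 87.04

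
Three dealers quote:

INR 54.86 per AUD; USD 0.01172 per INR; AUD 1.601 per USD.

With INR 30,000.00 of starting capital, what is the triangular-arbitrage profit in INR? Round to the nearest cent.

Profitable loop is INR → USD → AUD → INR:
INR 30,000.00 × 0.01172 = USD 351.60
USD 351.60 × 1.601 = AUD 562.91
AUD 562.91 × 54.86 = INR 30,881.33
Profit = INR 30,881.33 − INR 30,000.00

Profit: INR 881.33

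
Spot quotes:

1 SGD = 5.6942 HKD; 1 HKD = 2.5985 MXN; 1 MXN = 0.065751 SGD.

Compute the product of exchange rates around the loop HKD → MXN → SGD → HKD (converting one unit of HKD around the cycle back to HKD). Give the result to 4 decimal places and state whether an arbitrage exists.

Around HKD → MXN → SGD → HKD: 1 × 2.5985 × 0.065751 × 5.6942 = 0.972877
Product < 1; profitable direction is HKD → SGD → MXN → HKD.

0.9729 (arbitrage exists)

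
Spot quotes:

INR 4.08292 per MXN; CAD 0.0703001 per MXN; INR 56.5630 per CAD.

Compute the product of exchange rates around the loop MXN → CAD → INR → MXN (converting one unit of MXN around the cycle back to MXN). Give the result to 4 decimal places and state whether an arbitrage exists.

0.9739 (arbitrage exists)

Around MXN → CAD → INR → MXN: 1 × 0.0703001 × 56.5630 ÷ 4.08292 = 0.973907
Product < 1; profitable direction is MXN → INR → CAD → MXN.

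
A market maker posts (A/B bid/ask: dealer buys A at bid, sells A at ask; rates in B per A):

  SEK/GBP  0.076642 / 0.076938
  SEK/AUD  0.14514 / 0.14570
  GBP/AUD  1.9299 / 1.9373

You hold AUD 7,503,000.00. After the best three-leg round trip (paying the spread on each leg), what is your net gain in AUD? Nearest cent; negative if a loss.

Best loop AUD → SEK → GBP → AUD:
AUD 7,503,000.00 ÷ 0.14570 (buy SEK at ask) = SEK 51,496,225.12
SEK 51,496,225.12 × 0.076642 (sell SEK at bid) = GBP 3,946,773.69
GBP 3,946,773.69 × 1.9299 (sell GBP at bid) = AUD 7,616,878.54

Net profit: AUD 113,878.54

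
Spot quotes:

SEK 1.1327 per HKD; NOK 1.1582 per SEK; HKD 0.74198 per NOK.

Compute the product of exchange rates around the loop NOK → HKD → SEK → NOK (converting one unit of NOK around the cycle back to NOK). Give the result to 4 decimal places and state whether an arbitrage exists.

Around NOK → HKD → SEK → NOK: 1 × 0.74198 × 1.1327 × 1.1582 = 0.973398
Product < 1; profitable direction is NOK → SEK → HKD → NOK.

0.9734 (arbitrage exists)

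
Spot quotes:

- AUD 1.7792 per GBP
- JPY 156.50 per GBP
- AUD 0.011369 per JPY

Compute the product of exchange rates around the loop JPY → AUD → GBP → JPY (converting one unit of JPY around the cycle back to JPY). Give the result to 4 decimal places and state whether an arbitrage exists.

Around JPY → AUD → GBP → JPY: 1 × 0.011369 ÷ 1.7792 × 156.50 = 1.000027
Product ≈ 1 (deviation 0.003%, within rounding noise).

1.0000 (no arbitrage)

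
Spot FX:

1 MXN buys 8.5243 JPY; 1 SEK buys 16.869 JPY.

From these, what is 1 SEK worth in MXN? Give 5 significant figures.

1 SEK × 16.869 = 16.869 JPY
16.869 JPY ÷ 8.5243 = 1.97893 MXN

SEK/MXN = 1.9789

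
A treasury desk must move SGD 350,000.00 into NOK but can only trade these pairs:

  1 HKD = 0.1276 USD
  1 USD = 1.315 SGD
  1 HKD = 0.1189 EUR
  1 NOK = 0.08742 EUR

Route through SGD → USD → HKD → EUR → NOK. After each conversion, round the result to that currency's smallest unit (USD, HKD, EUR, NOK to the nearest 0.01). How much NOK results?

NOK 2,837,021.85

SGD 350,000.00 ÷ 1.315 = USD 266,159.70
USD 266,159.70 ÷ 0.1276 = HKD 2,085,891.07
HKD 2,085,891.07 × 0.1189 = EUR 248,012.45
EUR 248,012.45 ÷ 0.08742 = NOK 2,837,021.85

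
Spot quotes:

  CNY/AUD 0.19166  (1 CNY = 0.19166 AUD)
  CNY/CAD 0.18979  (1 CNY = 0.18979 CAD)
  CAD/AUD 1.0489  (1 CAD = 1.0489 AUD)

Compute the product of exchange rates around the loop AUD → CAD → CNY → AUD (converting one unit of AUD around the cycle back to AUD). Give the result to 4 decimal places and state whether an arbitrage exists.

Around AUD → CAD → CNY → AUD: 1 ÷ 1.0489 ÷ 0.18979 × 0.19166 = 0.962773
Product < 1; profitable direction is AUD → CNY → CAD → AUD.

0.9628 (arbitrage exists)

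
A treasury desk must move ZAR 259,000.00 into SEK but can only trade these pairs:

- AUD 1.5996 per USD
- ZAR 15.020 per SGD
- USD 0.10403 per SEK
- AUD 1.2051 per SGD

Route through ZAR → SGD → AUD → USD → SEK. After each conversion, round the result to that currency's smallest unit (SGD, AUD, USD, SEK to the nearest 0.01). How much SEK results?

SEK 124,877.15

ZAR 259,000.00 ÷ 15.020 = SGD 17,243.68
SGD 17,243.68 × 1.2051 = AUD 20,780.36
AUD 20,780.36 ÷ 1.5996 = USD 12,990.97
USD 12,990.97 ÷ 0.10403 = SEK 124,877.15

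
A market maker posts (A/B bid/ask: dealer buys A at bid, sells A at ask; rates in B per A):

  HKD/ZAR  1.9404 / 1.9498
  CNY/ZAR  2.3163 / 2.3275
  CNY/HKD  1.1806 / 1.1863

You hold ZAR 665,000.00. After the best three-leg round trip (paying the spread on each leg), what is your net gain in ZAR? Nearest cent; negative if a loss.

Net profit: ZAR 935.02

Best loop ZAR → HKD → CNY → ZAR:
ZAR 665,000.00 ÷ 1.9498 (buy HKD at ask) = HKD 341,060.62
HKD 341,060.62 ÷ 1.1863 (buy CNY at ask) = CNY 287,499.47
CNY 287,499.47 × 2.3163 (sell CNY at bid) = ZAR 665,935.02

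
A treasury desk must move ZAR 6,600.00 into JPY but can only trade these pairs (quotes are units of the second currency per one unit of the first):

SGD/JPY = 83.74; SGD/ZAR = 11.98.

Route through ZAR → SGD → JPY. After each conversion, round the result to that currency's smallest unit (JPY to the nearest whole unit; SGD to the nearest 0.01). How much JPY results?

ZAR 6,600.00 ÷ 11.98 = SGD 550.92
SGD 550.92 × 83.74 = JPY 46,134

JPY 46,134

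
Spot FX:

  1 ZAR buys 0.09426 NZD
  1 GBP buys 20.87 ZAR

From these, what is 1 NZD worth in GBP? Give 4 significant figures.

NZD/GBP = 0.5083

1 NZD ÷ 0.09426 = 10.609 ZAR
10.609 ZAR ÷ 20.87 = 0.508335 GBP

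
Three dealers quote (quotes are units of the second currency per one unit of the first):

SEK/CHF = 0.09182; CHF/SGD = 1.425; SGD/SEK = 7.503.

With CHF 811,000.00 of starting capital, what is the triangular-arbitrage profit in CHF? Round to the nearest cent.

Profit: CHF 15,102.15

Profitable loop is CHF → SEK → SGD → CHF:
CHF 811,000.00 ÷ 0.09182 = SEK 8,832,498.37
SEK 8,832,498.37 ÷ 7.503 = SGD 1,177,195.57
SGD 1,177,195.57 ÷ 1.425 = CHF 826,102.15
Profit = CHF 826,102.15 − CHF 811,000.00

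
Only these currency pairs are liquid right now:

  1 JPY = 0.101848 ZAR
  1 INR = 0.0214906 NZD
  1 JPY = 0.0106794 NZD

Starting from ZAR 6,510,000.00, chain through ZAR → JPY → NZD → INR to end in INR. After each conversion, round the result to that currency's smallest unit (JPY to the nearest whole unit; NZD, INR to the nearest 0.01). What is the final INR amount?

INR 31,763,386.32

ZAR 6,510,000.00 ÷ 0.101848 = JPY 63,918,781
JPY 63,918,781 × 0.0106794 = NZD 682,614.23
NZD 682,614.23 ÷ 0.0214906 = INR 31,763,386.32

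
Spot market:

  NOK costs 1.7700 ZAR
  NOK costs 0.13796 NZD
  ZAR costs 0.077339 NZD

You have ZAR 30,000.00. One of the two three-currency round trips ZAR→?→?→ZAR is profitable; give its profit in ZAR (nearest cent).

Profitable loop is ZAR → NOK → NZD → ZAR:
ZAR 30,000.00 ÷ 1.7700 = NOK 16,949.15
NOK 16,949.15 × 0.13796 = NZD 2,338.31
NZD 2,338.31 ÷ 0.077339 = ZAR 30,234.49
Profit = ZAR 30,234.49 − ZAR 30,000.00

Profit: ZAR 234.49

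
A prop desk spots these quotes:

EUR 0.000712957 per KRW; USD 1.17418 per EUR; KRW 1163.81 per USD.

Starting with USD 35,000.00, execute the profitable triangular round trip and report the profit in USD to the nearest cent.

Profitable loop is USD → EUR → KRW → USD:
USD 35,000.00 ÷ 1.17418 = EUR 29,808.04
EUR 29,808.04 ÷ 0.000712957 = KRW 41,809,024
KRW 41,809,024 ÷ 1163.81 = USD 35,924.27
Profit = USD 35,924.27 − USD 35,000.00

Profit: USD 924.27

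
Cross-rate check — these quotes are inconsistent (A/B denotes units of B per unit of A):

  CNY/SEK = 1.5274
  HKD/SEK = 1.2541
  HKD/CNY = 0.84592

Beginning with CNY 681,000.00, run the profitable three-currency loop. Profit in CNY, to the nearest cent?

Profit: CNY 20,612.02

Profitable loop is CNY → SEK → HKD → CNY:
CNY 681,000.00 × 1.5274 = SEK 1,040,159.40
SEK 1,040,159.40 ÷ 1.2541 = HKD 829,407.06
HKD 829,407.06 × 0.84592 = CNY 701,612.02
Profit = CNY 701,612.02 − CNY 681,000.00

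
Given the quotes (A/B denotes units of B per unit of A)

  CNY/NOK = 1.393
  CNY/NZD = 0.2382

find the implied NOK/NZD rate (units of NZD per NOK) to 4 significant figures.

1 NOK ÷ 1.393 = 0.717875 CNY
0.717875 CNY × 0.2382 = 0.170998 NZD

NOK/NZD = 0.1710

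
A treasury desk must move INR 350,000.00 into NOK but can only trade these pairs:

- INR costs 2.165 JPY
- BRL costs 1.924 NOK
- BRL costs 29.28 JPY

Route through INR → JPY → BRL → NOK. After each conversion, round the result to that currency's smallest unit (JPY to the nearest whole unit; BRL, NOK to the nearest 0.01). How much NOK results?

NOK 49,792.04

INR 350,000.00 × 2.165 = JPY 757,750
JPY 757,750 ÷ 29.28 = BRL 25,879.44
BRL 25,879.44 × 1.924 = NOK 49,792.04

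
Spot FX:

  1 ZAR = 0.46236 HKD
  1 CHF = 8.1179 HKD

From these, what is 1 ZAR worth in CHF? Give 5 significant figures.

ZAR/CHF = 0.056956

1 ZAR × 0.46236 = 0.46236 HKD
0.46236 HKD ÷ 8.1179 = 0.0569556 CHF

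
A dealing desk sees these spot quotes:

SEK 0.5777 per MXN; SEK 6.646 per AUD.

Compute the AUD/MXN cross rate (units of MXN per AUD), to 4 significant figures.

AUD/MXN = 11.50

1 AUD × 6.646 = 6.646 SEK
6.646 SEK ÷ 0.5777 = 11.5042 MXN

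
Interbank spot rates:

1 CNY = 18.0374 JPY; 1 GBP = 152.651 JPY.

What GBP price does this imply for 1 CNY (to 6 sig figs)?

1 CNY × 18.0374 = 18.0374 JPY
18.0374 JPY ÷ 152.651 = 0.118161 GBP

CNY/GBP = 0.118161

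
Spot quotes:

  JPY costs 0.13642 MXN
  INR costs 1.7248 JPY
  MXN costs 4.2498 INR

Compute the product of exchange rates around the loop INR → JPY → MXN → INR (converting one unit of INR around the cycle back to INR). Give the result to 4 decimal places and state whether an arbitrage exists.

Around INR → JPY → MXN → INR: 1 × 1.7248 × 0.13642 × 4.2498 = 0.999966
Product ≈ 1 (deviation 0.003%, within rounding noise).

1.0000 (no arbitrage)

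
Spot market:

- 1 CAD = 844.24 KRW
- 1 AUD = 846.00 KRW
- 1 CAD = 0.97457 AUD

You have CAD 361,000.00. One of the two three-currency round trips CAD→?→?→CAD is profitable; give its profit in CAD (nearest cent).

Profit: CAD 8,649.16

Profitable loop is CAD → KRW → AUD → CAD:
CAD 361,000.00 × 844.24 = KRW 304,770,640
KRW 304,770,640 ÷ 846.00 = AUD 360,248.98
AUD 360,248.98 ÷ 0.97457 = CAD 369,649.16
Profit = CAD 369,649.16 − CAD 361,000.00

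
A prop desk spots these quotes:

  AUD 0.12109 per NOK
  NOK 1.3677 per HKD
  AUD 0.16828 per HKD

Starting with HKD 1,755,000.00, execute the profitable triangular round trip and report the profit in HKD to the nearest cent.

Profit: HKD 28,242.88

Profitable loop is HKD → AUD → NOK → HKD:
HKD 1,755,000.00 × 0.16828 = AUD 295,331.40
AUD 295,331.40 ÷ 0.12109 = NOK 2,438,941.28
NOK 2,438,941.28 ÷ 1.3677 = HKD 1,783,242.88
Profit = HKD 1,783,242.88 − HKD 1,755,000.00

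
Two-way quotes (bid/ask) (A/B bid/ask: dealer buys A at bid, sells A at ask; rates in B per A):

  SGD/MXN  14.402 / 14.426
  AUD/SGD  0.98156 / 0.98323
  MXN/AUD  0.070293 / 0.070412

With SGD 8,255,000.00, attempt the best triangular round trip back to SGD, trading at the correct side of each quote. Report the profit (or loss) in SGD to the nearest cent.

Net profit: SGD 10,504.15

Best loop SGD → AUD → MXN → SGD:
SGD 8,255,000.00 ÷ 0.98323 (buy AUD at ask) = AUD 8,395,797.52
AUD 8,395,797.52 ÷ 0.070412 (buy MXN at ask) = MXN 119,238,162.88
MXN 119,238,162.88 ÷ 14.426 (buy SGD at ask) = SGD 8,265,504.15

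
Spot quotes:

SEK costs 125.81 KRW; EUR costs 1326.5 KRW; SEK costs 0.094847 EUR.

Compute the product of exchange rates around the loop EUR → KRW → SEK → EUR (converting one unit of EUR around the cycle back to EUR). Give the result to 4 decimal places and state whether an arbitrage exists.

Around EUR → KRW → SEK → EUR: 1 × 1326.5 ÷ 125.81 × 0.094847 = 1.000036
Product ≈ 1 (deviation 0.004%, within rounding noise).

1.0000 (no arbitrage)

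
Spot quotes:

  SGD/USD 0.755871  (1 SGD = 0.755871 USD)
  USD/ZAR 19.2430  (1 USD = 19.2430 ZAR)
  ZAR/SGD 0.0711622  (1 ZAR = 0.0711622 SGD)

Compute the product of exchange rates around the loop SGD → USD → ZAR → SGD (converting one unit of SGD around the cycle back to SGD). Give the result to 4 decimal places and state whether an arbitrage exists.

Around SGD → USD → ZAR → SGD: 1 × 0.755871 × 19.2430 × 0.0711622 = 1.035070
Product > 1; profitable direction is SGD → USD → ZAR → SGD.

1.0351 (arbitrage exists)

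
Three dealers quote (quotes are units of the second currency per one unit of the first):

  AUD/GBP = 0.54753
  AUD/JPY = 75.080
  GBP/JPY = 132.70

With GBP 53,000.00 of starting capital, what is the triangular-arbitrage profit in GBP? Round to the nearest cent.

Profitable loop is GBP → AUD → JPY → GBP:
GBP 53,000.00 ÷ 0.54753 = AUD 96,798.35
AUD 96,798.35 × 75.080 = JPY 7,267,620
JPY 7,267,620 ÷ 132.70 = GBP 54,767.29
Profit = GBP 54,767.29 − GBP 53,000.00

Profit: GBP 1,767.29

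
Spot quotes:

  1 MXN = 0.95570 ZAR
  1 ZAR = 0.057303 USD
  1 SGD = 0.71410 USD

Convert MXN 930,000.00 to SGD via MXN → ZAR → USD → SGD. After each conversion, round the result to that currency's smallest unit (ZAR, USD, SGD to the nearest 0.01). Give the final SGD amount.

SGD 71,321.89

MXN 930,000.00 × 0.95570 = ZAR 888,801.00
ZAR 888,801.00 × 0.057303 = USD 50,930.96
USD 50,930.96 ÷ 0.71410 = SGD 71,321.89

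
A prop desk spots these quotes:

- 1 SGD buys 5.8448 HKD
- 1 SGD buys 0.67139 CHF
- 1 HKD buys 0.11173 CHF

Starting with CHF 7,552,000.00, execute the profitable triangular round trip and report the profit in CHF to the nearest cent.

Profit: CHF 212,212.19

Profitable loop is CHF → HKD → SGD → CHF:
CHF 7,552,000.00 ÷ 0.11173 = HKD 67,591,515.26
HKD 67,591,515.26 ÷ 5.8448 = SGD 11,564,384.63
SGD 11,564,384.63 × 0.67139 = CHF 7,764,212.19
Profit = CHF 7,764,212.19 − CHF 7,552,000.00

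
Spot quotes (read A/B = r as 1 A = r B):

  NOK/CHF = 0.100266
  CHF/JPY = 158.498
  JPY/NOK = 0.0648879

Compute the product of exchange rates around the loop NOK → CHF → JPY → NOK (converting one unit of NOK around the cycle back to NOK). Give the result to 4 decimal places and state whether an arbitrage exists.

1.0312 (arbitrage exists)

Around NOK → CHF → JPY → NOK: 1 × 0.100266 × 158.498 × 0.0648879 = 1.031196
Product > 1; profitable direction is NOK → CHF → JPY → NOK.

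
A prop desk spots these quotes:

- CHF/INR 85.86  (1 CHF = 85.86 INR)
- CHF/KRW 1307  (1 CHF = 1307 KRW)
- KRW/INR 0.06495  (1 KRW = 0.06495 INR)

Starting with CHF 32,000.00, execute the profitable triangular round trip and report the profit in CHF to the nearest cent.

Profitable loop is CHF → INR → KRW → CHF:
CHF 32,000.00 × 85.86 = INR 2,747,520.00
INR 2,747,520.00 ÷ 0.06495 = KRW 42,302,079
KRW 42,302,079 ÷ 1307 = CHF 32,365.78
Profit = CHF 32,365.78 − CHF 32,000.00

Profit: CHF 365.78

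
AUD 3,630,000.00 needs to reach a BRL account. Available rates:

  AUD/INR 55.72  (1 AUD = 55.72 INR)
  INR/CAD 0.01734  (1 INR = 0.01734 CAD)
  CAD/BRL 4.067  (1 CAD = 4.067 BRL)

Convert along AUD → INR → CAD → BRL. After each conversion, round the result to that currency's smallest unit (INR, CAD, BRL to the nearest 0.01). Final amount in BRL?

BRL 14,263,989.08

AUD 3,630,000.00 × 55.72 = INR 202,263,600.00
INR 202,263,600.00 × 0.01734 = CAD 3,507,250.82
CAD 3,507,250.82 × 4.067 = BRL 14,263,989.08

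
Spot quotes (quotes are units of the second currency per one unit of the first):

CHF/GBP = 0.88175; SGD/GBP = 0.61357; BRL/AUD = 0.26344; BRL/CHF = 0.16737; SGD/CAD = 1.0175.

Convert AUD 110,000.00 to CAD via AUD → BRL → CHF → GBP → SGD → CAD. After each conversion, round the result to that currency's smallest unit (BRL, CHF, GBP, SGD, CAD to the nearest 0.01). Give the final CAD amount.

AUD 110,000.00 ÷ 0.26344 = BRL 417,552.38
BRL 417,552.38 × 0.16737 = CHF 69,885.74
CHF 69,885.74 × 0.88175 = GBP 61,621.75
GBP 61,621.75 ÷ 0.61357 = SGD 100,431.49
SGD 100,431.49 × 1.0175 = CAD 102,189.04

CAD 102,189.04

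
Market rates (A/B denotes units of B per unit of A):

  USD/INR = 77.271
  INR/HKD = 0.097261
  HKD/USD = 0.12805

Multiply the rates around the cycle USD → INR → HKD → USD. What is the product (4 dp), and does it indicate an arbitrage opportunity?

Around USD → INR → HKD → USD: 1 × 77.271 × 0.097261 × 0.12805 = 0.962354
Product < 1; profitable direction is USD → HKD → INR → USD.

0.9624 (arbitrage exists)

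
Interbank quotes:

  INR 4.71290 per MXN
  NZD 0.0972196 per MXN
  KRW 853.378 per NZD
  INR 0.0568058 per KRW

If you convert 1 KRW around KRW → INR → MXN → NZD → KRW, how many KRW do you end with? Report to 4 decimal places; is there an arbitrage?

Around KRW → INR → MXN → NZD → KRW: 1 × 0.0568058 ÷ 4.71290 × 0.0972196 × 853.378 = 0.999999
Product ≈ 1 (deviation 0.000%, within rounding noise).

1.0000 (no arbitrage)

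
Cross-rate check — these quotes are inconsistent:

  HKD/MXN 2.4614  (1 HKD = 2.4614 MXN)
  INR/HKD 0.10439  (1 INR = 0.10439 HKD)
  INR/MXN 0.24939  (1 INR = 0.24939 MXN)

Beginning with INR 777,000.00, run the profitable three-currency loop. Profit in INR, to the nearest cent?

Profitable loop is INR → HKD → MXN → INR:
INR 777,000.00 × 0.10439 = HKD 81,111.03
HKD 81,111.03 × 2.4614 = MXN 199,646.69
MXN 199,646.69 ÷ 0.24939 = INR 800,540.07
Profit = INR 800,540.07 − INR 777,000.00

Profit: INR 23,540.07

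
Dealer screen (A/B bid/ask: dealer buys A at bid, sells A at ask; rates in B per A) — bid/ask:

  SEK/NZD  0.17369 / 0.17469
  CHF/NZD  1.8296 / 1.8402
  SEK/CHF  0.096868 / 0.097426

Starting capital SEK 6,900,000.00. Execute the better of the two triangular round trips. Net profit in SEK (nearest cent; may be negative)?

Best loop SEK → CHF → NZD → SEK:
SEK 6,900,000.00 × 0.096868 (sell SEK at bid) = CHF 668,389.20
CHF 668,389.20 × 1.8296 (sell CHF at bid) = NZD 1,222,884.88
NZD 1,222,884.88 ÷ 0.17469 (buy SEK at ask) = SEK 7,000,314.16

Net profit: SEK 100,314.16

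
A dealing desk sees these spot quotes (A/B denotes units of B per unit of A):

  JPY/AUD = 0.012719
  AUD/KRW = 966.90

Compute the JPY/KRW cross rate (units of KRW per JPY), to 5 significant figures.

JPY/KRW = 12.298

1 JPY × 0.012719 = 0.012719 AUD
0.012719 AUD × 966.90 = 12.298 KRW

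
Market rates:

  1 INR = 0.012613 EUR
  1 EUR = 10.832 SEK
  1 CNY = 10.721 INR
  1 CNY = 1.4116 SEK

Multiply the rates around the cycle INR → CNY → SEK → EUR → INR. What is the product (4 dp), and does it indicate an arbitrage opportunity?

Around INR → CNY → SEK → EUR → INR: 1 ÷ 10.721 × 1.4116 ÷ 10.832 ÷ 0.012613 = 0.963717
Product < 1; profitable direction is INR → EUR → SEK → CNY → INR.

0.9637 (arbitrage exists)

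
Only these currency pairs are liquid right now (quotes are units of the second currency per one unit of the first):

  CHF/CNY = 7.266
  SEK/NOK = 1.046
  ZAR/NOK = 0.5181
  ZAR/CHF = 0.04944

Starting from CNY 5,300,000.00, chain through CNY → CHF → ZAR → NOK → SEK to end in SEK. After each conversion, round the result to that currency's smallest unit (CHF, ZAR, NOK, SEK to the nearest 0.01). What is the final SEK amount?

SEK 7,307,754.06

CNY 5,300,000.00 ÷ 7.266 = CHF 729,424.72
CHF 729,424.72 ÷ 0.04944 = ZAR 14,753,736.25
ZAR 14,753,736.25 × 0.5181 = NOK 7,643,910.75
NOK 7,643,910.75 ÷ 1.046 = SEK 7,307,754.06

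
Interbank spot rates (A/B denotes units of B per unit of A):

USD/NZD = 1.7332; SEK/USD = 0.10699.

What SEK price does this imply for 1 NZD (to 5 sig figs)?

NZD/SEK = 5.3927

1 NZD ÷ 1.7332 = 0.576967 USD
0.576967 USD ÷ 0.10699 = 5.39272 SEK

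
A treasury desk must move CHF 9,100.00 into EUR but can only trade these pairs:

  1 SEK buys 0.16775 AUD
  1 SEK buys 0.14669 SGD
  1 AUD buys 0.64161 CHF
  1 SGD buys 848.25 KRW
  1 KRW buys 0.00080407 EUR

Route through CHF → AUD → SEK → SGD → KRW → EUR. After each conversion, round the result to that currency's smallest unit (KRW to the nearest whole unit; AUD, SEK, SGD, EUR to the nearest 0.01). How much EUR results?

CHF 9,100.00 ÷ 0.64161 = AUD 14,183.07
AUD 14,183.07 ÷ 0.16775 = SEK 84,548.85
SEK 84,548.85 × 0.14669 = SGD 12,402.47
SGD 12,402.47 × 848.25 = KRW 10,520,395
KRW 10,520,395 × 0.00080407 = EUR 8,459.13

EUR 8,459.13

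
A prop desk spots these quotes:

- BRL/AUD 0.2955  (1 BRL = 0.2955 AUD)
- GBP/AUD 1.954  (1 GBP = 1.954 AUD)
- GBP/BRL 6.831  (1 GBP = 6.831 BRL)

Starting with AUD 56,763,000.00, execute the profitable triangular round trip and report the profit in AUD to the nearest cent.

Profit: AUD 1,875,459.40

Profitable loop is AUD → GBP → BRL → AUD:
AUD 56,763,000.00 ÷ 1.954 = GBP 29,049,641.76
GBP 29,049,641.76 × 6.831 = BRL 198,438,102.87
BRL 198,438,102.87 × 0.2955 = AUD 58,638,459.40
Profit = AUD 58,638,459.40 − AUD 56,763,000.00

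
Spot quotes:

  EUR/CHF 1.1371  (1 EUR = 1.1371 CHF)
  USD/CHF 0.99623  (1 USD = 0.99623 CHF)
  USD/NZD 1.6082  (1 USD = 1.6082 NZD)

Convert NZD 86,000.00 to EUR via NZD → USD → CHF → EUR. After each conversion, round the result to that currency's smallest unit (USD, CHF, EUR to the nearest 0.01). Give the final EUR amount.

EUR 46,851.06

NZD 86,000.00 ÷ 1.6082 = USD 53,475.94
USD 53,475.94 × 0.99623 = CHF 53,274.34
CHF 53,274.34 ÷ 1.1371 = EUR 46,851.06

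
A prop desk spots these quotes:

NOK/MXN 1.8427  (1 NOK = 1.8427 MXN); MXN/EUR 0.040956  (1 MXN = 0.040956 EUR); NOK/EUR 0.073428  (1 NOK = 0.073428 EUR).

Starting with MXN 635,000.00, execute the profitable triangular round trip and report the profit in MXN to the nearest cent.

Profit: MXN 17,655.79

Profitable loop is MXN → EUR → NOK → MXN:
MXN 635,000.00 × 0.040956 = EUR 26,007.06
EUR 26,007.06 ÷ 0.073428 = NOK 354,184.51
NOK 354,184.51 × 1.8427 = MXN 652,655.79
Profit = MXN 652,655.79 − MXN 635,000.00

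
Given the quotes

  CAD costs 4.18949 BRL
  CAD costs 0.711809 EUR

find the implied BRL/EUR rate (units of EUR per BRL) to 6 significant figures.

BRL/EUR = 0.169903

1 BRL ÷ 4.18949 = 0.238693 CAD
0.238693 CAD × 0.711809 = 0.169903 EUR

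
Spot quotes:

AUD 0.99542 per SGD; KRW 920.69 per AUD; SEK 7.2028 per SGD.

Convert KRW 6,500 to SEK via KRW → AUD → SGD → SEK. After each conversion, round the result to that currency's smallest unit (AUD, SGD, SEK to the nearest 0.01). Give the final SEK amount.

KRW 6,500 ÷ 920.69 = AUD 7.06
AUD 7.06 ÷ 0.99542 = SGD 7.09
SGD 7.09 × 7.2028 = SEK 51.07

SEK 51.07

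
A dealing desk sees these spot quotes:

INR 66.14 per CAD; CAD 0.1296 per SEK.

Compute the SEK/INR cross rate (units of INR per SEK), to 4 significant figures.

1 SEK × 0.1296 = 0.1296 CAD
0.1296 CAD × 66.14 = 8.57174 INR

SEK/INR = 8.572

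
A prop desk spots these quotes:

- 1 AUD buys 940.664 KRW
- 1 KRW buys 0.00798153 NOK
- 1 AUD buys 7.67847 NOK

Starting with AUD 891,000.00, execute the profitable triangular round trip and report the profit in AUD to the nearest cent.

Profit: AUD 20,237.79

Profitable loop is AUD → NOK → KRW → AUD:
AUD 891,000.00 × 7.67847 = NOK 6,841,516.77
NOK 6,841,516.77 ÷ 0.00798153 = KRW 857,168,584
KRW 857,168,584 ÷ 940.664 = AUD 911,237.79
Profit = AUD 911,237.79 − AUD 891,000.00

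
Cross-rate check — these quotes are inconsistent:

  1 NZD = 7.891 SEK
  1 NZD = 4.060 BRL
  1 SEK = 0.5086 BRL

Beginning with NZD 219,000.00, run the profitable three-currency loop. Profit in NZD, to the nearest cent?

Profit: NZD 2,544.90

Profitable loop is NZD → BRL → SEK → NZD:
NZD 219,000.00 × 4.060 = BRL 889,140.00
BRL 889,140.00 ÷ 0.5086 = SEK 1,748,210.77
SEK 1,748,210.77 ÷ 7.891 = NZD 221,544.90
Profit = NZD 221,544.90 − NZD 219,000.00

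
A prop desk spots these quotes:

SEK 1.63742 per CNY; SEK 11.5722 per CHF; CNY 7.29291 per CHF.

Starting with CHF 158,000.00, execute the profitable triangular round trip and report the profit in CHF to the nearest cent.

Profit: CHF 5,042.98

Profitable loop is CHF → CNY → SEK → CHF:
CHF 158,000.00 × 7.29291 = CNY 1,152,279.78
CNY 1,152,279.78 × 1.63742 = SEK 1,886,765.96
SEK 1,886,765.96 ÷ 11.5722 = CHF 163,042.98
Profit = CHF 163,042.98 − CHF 158,000.00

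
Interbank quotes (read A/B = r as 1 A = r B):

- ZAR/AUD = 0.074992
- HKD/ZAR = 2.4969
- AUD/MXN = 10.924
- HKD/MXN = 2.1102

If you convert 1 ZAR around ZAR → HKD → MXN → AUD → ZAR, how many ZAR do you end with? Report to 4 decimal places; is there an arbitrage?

1.0316 (arbitrage exists)

Around ZAR → HKD → MXN → AUD → ZAR: 1 ÷ 2.4969 × 2.1102 ÷ 10.924 ÷ 0.074992 = 1.031634
Product > 1; profitable direction is ZAR → HKD → MXN → AUD → ZAR.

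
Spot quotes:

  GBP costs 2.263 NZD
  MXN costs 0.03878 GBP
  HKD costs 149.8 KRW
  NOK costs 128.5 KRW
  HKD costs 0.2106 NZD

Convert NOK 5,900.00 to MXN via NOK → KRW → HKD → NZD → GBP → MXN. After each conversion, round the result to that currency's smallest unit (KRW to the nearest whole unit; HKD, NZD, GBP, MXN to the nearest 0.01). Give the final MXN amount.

MXN 12,145.18

NOK 5,900.00 × 128.5 = KRW 758,150
KRW 758,150 ÷ 149.8 = HKD 5,061.08
HKD 5,061.08 × 0.2106 = NZD 1,065.86
NZD 1,065.86 ÷ 2.263 = GBP 470.99
GBP 470.99 ÷ 0.03878 = MXN 12,145.18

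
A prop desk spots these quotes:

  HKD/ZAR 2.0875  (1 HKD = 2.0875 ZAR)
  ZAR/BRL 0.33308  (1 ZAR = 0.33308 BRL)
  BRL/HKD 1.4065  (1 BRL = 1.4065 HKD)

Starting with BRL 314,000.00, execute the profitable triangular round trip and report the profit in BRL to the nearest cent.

Profit: BRL 7,081.20

Profitable loop is BRL → ZAR → HKD → BRL:
BRL 314,000.00 ÷ 0.33308 = ZAR 942,716.46
ZAR 942,716.46 ÷ 2.0875 = HKD 451,600.70
HKD 451,600.70 ÷ 1.4065 = BRL 321,081.20
Profit = BRL 321,081.20 − BRL 314,000.00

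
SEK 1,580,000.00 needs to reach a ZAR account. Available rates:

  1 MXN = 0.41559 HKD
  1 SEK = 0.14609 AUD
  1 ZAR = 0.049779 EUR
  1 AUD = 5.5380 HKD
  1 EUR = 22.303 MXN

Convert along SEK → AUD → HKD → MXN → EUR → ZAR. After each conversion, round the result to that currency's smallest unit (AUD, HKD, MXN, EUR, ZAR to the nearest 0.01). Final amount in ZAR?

ZAR 2,770,486.15

SEK 1,580,000.00 × 0.14609 = AUD 230,822.20
AUD 230,822.20 × 5.5380 = HKD 1,278,293.34
HKD 1,278,293.34 ÷ 0.41559 = MXN 3,075,852.02
MXN 3,075,852.02 ÷ 22.303 = EUR 137,912.03
EUR 137,912.03 ÷ 0.049779 = ZAR 2,770,486.15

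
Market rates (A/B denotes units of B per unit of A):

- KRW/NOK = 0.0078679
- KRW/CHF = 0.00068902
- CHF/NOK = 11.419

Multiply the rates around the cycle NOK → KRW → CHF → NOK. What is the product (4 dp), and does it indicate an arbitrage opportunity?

1.0000 (no arbitrage)

Around NOK → KRW → CHF → NOK: 1 ÷ 0.0078679 × 0.00068902 × 11.419 = 1.000002
Product ≈ 1 (deviation 0.000%, within rounding noise).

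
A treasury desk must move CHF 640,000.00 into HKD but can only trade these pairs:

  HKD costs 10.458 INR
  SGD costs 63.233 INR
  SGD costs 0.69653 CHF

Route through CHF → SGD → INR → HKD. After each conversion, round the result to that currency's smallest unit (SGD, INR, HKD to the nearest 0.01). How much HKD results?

CHF 640,000.00 ÷ 0.69653 = SGD 918,840.54
SGD 918,840.54 × 63.233 = INR 58,101,043.87
INR 58,101,043.87 ÷ 10.458 = HKD 5,555,655.37

HKD 5,555,655.37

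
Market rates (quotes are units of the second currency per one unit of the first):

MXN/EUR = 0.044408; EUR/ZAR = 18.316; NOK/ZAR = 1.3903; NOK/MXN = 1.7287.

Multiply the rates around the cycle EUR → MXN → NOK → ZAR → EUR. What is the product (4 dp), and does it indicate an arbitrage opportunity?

Around EUR → MXN → NOK → ZAR → EUR: 1 ÷ 0.044408 ÷ 1.7287 × 1.3903 ÷ 18.316 = 0.988774
Product < 1; profitable direction is EUR → ZAR → NOK → MXN → EUR.

0.9888 (arbitrage exists)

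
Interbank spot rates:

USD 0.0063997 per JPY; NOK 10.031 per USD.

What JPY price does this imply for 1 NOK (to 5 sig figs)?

1 NOK ÷ 10.031 = 0.099691 USD
0.099691 USD ÷ 0.0063997 = 15.5774 JPY

NOK/JPY = 15.577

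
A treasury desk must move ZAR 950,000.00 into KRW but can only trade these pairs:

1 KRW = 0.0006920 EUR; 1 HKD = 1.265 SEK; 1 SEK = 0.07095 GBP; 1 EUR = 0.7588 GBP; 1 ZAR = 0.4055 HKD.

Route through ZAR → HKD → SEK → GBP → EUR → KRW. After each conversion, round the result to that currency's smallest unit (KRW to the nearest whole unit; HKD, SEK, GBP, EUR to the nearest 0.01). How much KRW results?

KRW 65,845,188

ZAR 950,000.00 × 0.4055 = HKD 385,225.00
HKD 385,225.00 × 1.265 = SEK 487,309.62
SEK 487,309.62 × 0.07095 = GBP 34,574.62
GBP 34,574.62 ÷ 0.7588 = EUR 45,564.87
EUR 45,564.87 ÷ 0.0006920 = KRW 65,845,188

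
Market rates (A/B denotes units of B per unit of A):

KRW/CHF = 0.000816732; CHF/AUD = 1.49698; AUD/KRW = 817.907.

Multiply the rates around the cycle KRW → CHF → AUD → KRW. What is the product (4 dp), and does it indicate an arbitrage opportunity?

Around KRW → CHF → AUD → KRW: 1 × 0.000816732 × 1.49698 × 817.907 = 0.999999
Product ≈ 1 (deviation 0.000%, within rounding noise).

1.0000 (no arbitrage)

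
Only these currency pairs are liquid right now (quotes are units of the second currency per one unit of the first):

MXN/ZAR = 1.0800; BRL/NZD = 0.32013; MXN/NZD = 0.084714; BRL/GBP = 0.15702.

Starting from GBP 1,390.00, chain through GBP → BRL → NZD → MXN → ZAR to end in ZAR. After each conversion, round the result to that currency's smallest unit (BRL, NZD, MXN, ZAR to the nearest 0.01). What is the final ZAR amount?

GBP 1,390.00 ÷ 0.15702 = BRL 8,852.38
BRL 8,852.38 × 0.32013 = NZD 2,833.91
NZD 2,833.91 ÷ 0.084714 = MXN 33,452.68
MXN 33,452.68 × 1.0800 = ZAR 36,128.89

ZAR 36,128.89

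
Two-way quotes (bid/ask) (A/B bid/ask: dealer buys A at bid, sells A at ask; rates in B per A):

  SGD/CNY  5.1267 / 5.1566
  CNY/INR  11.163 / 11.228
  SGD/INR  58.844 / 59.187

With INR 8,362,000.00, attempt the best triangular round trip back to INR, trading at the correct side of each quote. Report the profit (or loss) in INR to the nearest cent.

Net profit: INR 136,582.64

Best loop INR → CNY → SGD → INR:
INR 8,362,000.00 ÷ 11.228 (buy CNY at ask) = CNY 744,745.28
CNY 744,745.28 ÷ 5.1566 (buy SGD at ask) = SGD 144,425.64
SGD 144,425.64 × 58.844 (sell SGD at bid) = INR 8,498,582.64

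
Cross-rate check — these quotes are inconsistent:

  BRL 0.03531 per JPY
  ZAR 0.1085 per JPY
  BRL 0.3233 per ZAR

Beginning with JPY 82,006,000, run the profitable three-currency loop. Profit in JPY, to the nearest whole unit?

Profit: JPY 542,256

Profitable loop is JPY → BRL → ZAR → JPY:
JPY 82,006,000 × 0.03531 = BRL 2,895,631.86
BRL 2,895,631.86 ÷ 0.3233 = ZAR 8,956,485.80
ZAR 8,956,485.80 ÷ 0.1085 = JPY 82,548,256
Profit = JPY 82,548,256 − JPY 82,006,000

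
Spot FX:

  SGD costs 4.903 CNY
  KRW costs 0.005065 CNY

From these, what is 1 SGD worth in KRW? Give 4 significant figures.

SGD/KRW = 968.0

1 SGD × 4.903 = 4.903 CNY
4.903 CNY ÷ 0.005065 = 968.016 KRW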